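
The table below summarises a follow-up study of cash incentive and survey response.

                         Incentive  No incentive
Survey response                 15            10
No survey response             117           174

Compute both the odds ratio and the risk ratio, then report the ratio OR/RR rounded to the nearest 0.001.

1.067

Reading the table with exposure as columns: a = 15 (Incentive, case), b = 117 (Incentive, non-case), c = 10 (No incentive, case), d = 174.
OR = (15·174)/(117·10) = 2610/1170 = 2.23077
Risk in exposed = 15/132 = 0.11364; risk in unexposed = 10/184 = 0.05435; RR = 2.09091
OR/RR = 2.23077 / 2.09091 = 1.06689
The outcome is not rare, so the OR lies further from 1 than the RR.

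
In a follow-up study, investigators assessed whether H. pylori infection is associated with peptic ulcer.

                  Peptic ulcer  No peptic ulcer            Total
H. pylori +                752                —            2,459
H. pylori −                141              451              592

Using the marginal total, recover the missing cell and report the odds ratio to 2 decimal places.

1.41

The missing cell is in the exposed row: 2459 − 752 = 1707.
So a = 752, b = 1707, c = 141, d = 451.
OR = (a·d)/(b·c) = (752 × 451) / (1707 × 141) = 339152 / 240687 = 1.40910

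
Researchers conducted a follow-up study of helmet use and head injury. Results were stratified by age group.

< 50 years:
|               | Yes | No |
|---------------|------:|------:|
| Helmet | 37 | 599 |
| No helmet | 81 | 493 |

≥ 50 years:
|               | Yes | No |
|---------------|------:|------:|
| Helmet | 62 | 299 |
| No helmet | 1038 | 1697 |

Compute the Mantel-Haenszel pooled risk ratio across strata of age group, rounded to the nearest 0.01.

0.44

RR_MH = Σ(aᵢ·n₀ᵢ/nᵢ) / Σ(cᵢ·n₁ᵢ/nᵢ), with n₁ᵢ = aᵢ+bᵢ (exposed), n₀ᵢ = cᵢ+dᵢ (unexposed), nᵢ = n₁ᵢ+n₀ᵢ.
Stratum 1 (< 50 years): n₁ = 636, n₀ = 574, n = 1210; a·n₀/n = 37·574/1210 = 17.5521; c·n₁/n = 81·636/1210 = 42.5752
Stratum 2 (≥ 50 years): n₁ = 361, n₀ = 2735, n = 3096; a·n₀/n = 62·2735/3096 = 54.7707; c·n₁/n = 1038·361/3096 = 121.0329
RR_MH = (17.5521 + 54.7707) / (42.5752 + 121.0329) = 72.3227 / 163.6082 = 0.44205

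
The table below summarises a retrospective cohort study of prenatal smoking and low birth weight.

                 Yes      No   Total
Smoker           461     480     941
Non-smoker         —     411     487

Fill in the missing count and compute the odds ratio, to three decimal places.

The missing cell is in the unexposed row: 487 − 411 = 76.
So a = 461, b = 480, c = 76, d = 411.
OR = (a·d)/(b·c) = (461 × 411) / (480 × 76) = 189471 / 36480 = 5.19383

5.194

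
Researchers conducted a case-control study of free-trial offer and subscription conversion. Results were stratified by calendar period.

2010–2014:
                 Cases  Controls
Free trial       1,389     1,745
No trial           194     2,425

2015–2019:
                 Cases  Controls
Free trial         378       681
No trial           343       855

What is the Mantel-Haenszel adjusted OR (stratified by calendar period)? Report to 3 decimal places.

4.489

OR_MH = Σ(aᵢdᵢ/nᵢ) / Σ(bᵢcᵢ/nᵢ), where nᵢ is the stratum total.
Stratum 1 (2010–2014): n = 5753; a·d/n = 1389·2425/5753 = 585.4902; b·c/n = 1745·194/5753 = 58.8441
Stratum 2 (2015–2019): n = 2257; a·d/n = 378·855/2257 = 143.1945; b·c/n = 681·343/2257 = 103.4927
OR_MH = (585.4902 + 143.1945) / (58.8441 + 103.4927) = 728.6847 / 162.3368 = 4.48872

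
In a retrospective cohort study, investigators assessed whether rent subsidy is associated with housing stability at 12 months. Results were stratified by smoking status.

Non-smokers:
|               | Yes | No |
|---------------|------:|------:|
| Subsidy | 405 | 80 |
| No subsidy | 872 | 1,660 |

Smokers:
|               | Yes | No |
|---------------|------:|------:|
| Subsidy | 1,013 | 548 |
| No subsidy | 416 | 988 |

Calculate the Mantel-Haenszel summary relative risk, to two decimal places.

2.28

RR_MH = Σ(aᵢ·n₀ᵢ/nᵢ) / Σ(cᵢ·n₁ᵢ/nᵢ), with n₁ᵢ = aᵢ+bᵢ (exposed), n₀ᵢ = cᵢ+dᵢ (unexposed), nᵢ = n₁ᵢ+n₀ᵢ.
Stratum 1 (Non-smokers): n₁ = 485, n₀ = 2532, n = 3017; a·n₀/n = 405·2532/3017 = 339.8939; c·n₁/n = 872·485/3017 = 140.1790
Stratum 2 (Smokers): n₁ = 1561, n₀ = 1404, n = 2965; a·n₀/n = 1013·1404/2965 = 479.6803; c·n₁/n = 416·1561/2965 = 219.0138
RR_MH = (339.8939 + 479.6803) / (140.1790 + 219.0138) = 819.5742 / 359.1928 = 2.28171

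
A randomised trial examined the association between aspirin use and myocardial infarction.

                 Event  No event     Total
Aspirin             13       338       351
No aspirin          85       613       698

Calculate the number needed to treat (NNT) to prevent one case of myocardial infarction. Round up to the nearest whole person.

Risk in treated group = 13/351 = 0.03704; risk in control = 85/698 = 0.12178.
Absolute risk reduction = 0.12178 − 0.03704 = 0.08474
NNT = 1 / ARR = 1 / 0.08474 = 11.801 → round up → 12

12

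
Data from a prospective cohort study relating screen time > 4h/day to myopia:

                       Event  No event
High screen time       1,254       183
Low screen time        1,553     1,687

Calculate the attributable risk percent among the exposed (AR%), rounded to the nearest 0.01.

45.07

Cells: a = 1254, b = 183, c = 1553, d = 1687.
Risk in exposed = 1254/1437 = 0.87265; risk in unexposed = 1553/3240 = 0.47932.
RR = 0.87265/0.47932 = 1.82060
AR% = (RR − 1)/RR × 100 = (1.82060 − 1)/1.82060 × 100 = 45.0730%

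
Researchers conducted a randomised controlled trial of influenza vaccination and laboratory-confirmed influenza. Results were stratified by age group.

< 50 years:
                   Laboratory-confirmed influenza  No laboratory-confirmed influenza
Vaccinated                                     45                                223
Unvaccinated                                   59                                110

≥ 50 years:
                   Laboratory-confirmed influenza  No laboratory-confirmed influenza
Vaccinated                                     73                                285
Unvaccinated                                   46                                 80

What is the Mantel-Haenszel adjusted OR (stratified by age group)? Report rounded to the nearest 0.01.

0.41

OR_MH = Σ(aᵢdᵢ/nᵢ) / Σ(bᵢcᵢ/nᵢ), where nᵢ is the stratum total.
Stratum 1 (< 50 years): n = 437; a·d/n = 45·110/437 = 11.3272; b·c/n = 223·59/437 = 30.1076
Stratum 2 (≥ 50 years): n = 484; a·d/n = 73·80/484 = 12.0661; b·c/n = 285·46/484 = 27.0868
OR_MH = (11.3272 + 12.0661) / (30.1076 + 27.0868) = 23.3933 / 57.1943 = 0.40902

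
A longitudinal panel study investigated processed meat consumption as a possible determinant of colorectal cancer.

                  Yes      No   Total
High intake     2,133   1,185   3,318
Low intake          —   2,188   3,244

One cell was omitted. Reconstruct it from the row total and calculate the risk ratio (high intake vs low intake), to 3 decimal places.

The missing cell is in the unexposed row: 3244 − 2188 = 1056.
So a = 2133, b = 1185, c = 1056, d = 2188.
RR = [a/(a+b)] / [c/(c+d)] = (2133/3318) / (1056/3244) = 0.64286/0.32552 = 1.97484

1.975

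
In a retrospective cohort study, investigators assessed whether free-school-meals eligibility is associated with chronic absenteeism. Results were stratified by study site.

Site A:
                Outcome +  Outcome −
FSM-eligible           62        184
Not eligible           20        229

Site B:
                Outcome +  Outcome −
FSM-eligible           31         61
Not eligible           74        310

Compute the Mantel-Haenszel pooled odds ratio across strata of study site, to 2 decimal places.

2.89

OR_MH = Σ(aᵢdᵢ/nᵢ) / Σ(bᵢcᵢ/nᵢ), where nᵢ is the stratum total.
Stratum 1 (Site A): n = 495; a·d/n = 62·229/495 = 28.6828; b·c/n = 184·20/495 = 7.4343
Stratum 2 (Site B): n = 476; a·d/n = 31·310/476 = 20.1891; b·c/n = 61·74/476 = 9.4832
OR_MH = (28.6828 + 20.1891) / (7.4343 + 9.4832) = 48.8719 / 16.9175 = 2.88883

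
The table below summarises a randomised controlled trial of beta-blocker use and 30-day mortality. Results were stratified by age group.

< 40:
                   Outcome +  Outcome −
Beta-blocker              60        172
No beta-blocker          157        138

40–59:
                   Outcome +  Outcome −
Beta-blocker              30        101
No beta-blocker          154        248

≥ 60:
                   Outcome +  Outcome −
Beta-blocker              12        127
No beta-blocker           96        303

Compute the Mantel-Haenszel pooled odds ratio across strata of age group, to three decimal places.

0.353

OR_MH = Σ(aᵢdᵢ/nᵢ) / Σ(bᵢcᵢ/nᵢ), where nᵢ is the stratum total.
Stratum 1 (< 40): n = 527; a·d/n = 60·138/527 = 15.7116; b·c/n = 172·157/527 = 51.2410
Stratum 2 (40–59): n = 533; a·d/n = 30·248/533 = 13.9587; b·c/n = 101·154/533 = 29.1820
Stratum 3 (≥ 60): n = 538; a·d/n = 12·303/538 = 6.7584; b·c/n = 127·96/538 = 22.6617
OR_MH = (15.7116 + 13.9587 + 6.7584) / (51.2410 + 29.1820 + 22.6617) = 36.4287 / 103.0847 = 0.35339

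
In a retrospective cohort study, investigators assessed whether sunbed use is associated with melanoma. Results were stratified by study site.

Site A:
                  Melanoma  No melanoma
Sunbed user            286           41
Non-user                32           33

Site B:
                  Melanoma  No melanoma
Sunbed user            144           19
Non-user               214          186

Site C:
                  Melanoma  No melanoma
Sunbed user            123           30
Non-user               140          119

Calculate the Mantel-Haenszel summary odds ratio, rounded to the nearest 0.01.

5.16

OR_MH = Σ(aᵢdᵢ/nᵢ) / Σ(bᵢcᵢ/nᵢ), where nᵢ is the stratum total.
Stratum 1 (Site A): n = 392; a·d/n = 286·33/392 = 24.0765; b·c/n = 41·32/392 = 3.3469
Stratum 2 (Site B): n = 563; a·d/n = 144·186/563 = 47.5737; b·c/n = 19·214/563 = 7.2220
Stratum 3 (Site C): n = 412; a·d/n = 123·119/412 = 35.5267; b·c/n = 30·140/412 = 10.1942
OR_MH = (24.0765 + 47.5737 + 35.5267) / (3.3469 + 7.2220 + 10.1942) = 107.1769 / 20.7631 = 5.16189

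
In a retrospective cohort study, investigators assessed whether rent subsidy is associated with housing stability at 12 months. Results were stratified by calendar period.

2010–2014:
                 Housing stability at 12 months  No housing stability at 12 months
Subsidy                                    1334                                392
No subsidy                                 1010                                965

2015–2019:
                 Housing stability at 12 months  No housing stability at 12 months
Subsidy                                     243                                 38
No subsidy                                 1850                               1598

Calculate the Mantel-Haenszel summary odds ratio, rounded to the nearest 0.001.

OR_MH = Σ(aᵢdᵢ/nᵢ) / Σ(bᵢcᵢ/nᵢ), where nᵢ is the stratum total.
Stratum 1 (2010–2014): n = 3701; a·d/n = 1334·965/3701 = 347.8276; b·c/n = 392·1010/3701 = 106.9765
Stratum 2 (2015–2019): n = 3729; a·d/n = 243·1598/3729 = 104.1335; b·c/n = 38·1850/3729 = 18.8522
OR_MH = (347.8276 + 104.1335) / (106.9765 + 18.8522) = 451.9612 / 125.8287 = 3.59188

3.592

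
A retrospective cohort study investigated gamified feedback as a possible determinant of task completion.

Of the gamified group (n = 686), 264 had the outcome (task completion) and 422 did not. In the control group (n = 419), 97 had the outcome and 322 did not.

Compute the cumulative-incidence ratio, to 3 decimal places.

1.662

From the description: a = 264, b = 422, c = 97, d = 322.
Risk in exposed = 264/686 = 0.38484; risk in unexposed = 97/419 = 0.23150.
RR = 0.38484 / 0.23150 = 1.66235
The risk among the exposed is 1.66 times that among the unexposed.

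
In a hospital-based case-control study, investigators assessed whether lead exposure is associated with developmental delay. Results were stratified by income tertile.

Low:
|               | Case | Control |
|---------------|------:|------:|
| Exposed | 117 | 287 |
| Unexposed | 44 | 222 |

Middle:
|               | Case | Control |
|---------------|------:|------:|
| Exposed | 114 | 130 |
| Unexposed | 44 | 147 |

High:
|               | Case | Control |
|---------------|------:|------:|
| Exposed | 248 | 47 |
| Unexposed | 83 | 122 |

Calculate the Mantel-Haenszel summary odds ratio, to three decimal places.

OR_MH = Σ(aᵢdᵢ/nᵢ) / Σ(bᵢcᵢ/nᵢ), where nᵢ is the stratum total.
Stratum 1 (Low): n = 670; a·d/n = 117·222/670 = 38.7672; b·c/n = 287·44/670 = 18.8478
Stratum 2 (Middle): n = 435; a·d/n = 114·147/435 = 38.5241; b·c/n = 130·44/435 = 13.1494
Stratum 3 (High): n = 500; a·d/n = 248·122/500 = 60.5120; b·c/n = 47·83/500 = 7.8020
OR_MH = (38.7672 + 38.5241 + 60.5120) / (18.8478 + 13.1494 + 7.8020) = 137.8033 / 39.7992 = 3.46247

3.462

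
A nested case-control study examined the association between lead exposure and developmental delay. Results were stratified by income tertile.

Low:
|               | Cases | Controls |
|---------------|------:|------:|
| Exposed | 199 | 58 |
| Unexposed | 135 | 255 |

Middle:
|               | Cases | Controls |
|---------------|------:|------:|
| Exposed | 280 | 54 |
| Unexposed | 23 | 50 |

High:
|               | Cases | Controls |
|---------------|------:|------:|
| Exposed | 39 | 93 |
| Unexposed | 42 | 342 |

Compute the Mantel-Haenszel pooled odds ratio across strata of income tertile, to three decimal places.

OR_MH = Σ(aᵢdᵢ/nᵢ) / Σ(bᵢcᵢ/nᵢ), where nᵢ is the stratum total.
Stratum 1 (Low): n = 647; a·d/n = 199·255/647 = 78.4312; b·c/n = 58·135/647 = 12.1020
Stratum 2 (Middle): n = 407; a·d/n = 280·50/407 = 34.3980; b·c/n = 54·23/407 = 3.0516
Stratum 3 (High): n = 516; a·d/n = 39·342/516 = 25.8488; b·c/n = 93·42/516 = 7.5698
OR_MH = (78.4312 + 34.3980 + 25.8488) / (12.1020 + 3.0516 + 7.5698) = 138.6781 / 22.7234 = 6.10288

6.103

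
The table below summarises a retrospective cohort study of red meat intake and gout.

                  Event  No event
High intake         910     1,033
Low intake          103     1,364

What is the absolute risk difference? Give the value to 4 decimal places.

0.3981

Cells: a = 910, b = 1033, c = 103, d = 1364.
Risk in exposed = 910/1943 = 0.468348; risk in unexposed = 103/1467 = 0.070211.
Risk difference = 0.468348 − 0.070211 = 0.398137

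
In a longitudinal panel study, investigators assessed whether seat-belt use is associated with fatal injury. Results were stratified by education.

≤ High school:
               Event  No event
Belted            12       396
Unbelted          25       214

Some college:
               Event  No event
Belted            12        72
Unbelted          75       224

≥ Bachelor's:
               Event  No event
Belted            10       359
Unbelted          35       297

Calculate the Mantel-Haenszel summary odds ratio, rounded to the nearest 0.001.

OR_MH = Σ(aᵢdᵢ/nᵢ) / Σ(bᵢcᵢ/nᵢ), where nᵢ is the stratum total.
Stratum 1 (≤ High school): n = 647; a·d/n = 12·214/647 = 3.9691; b·c/n = 396·25/647 = 15.3014
Stratum 2 (Some college): n = 383; a·d/n = 12·224/383 = 7.0183; b·c/n = 72·75/383 = 14.0992
Stratum 3 (≥ Bachelor's): n = 701; a·d/n = 10·297/701 = 4.2368; b·c/n = 359·35/701 = 17.9244
OR_MH = (3.9691 + 7.0183 + 4.2368) / (15.3014 + 14.0992 + 17.9244) = 15.2242 / 47.3250 = 0.32169

0.322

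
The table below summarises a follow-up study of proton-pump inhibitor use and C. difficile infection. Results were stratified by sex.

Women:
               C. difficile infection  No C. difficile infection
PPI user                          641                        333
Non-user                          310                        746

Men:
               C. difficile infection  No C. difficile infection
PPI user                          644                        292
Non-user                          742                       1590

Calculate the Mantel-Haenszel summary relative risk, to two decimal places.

2.20

RR_MH = Σ(aᵢ·n₀ᵢ/nᵢ) / Σ(cᵢ·n₁ᵢ/nᵢ), with n₁ᵢ = aᵢ+bᵢ (exposed), n₀ᵢ = cᵢ+dᵢ (unexposed), nᵢ = n₁ᵢ+n₀ᵢ.
Stratum 1 (Women): n₁ = 974, n₀ = 1056, n = 2030; a·n₀/n = 641·1056/2030 = 333.4463; c·n₁/n = 310·974/2030 = 148.7389
Stratum 2 (Men): n₁ = 936, n₀ = 2332, n = 3268; a·n₀/n = 644·2332/3268 = 459.5496; c·n₁/n = 742·936/3268 = 212.5190
RR_MH = (333.4463 + 459.5496) / (148.7389 + 212.5190) = 792.9959 / 361.2579 = 2.19510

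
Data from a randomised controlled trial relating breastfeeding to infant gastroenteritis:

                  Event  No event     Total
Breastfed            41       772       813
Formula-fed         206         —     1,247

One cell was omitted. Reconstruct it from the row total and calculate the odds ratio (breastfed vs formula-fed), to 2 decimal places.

The missing cell is in the unexposed row: 1247 − 206 = 1041.
So a = 41, b = 772, c = 206, d = 1041.
OR = (a·d)/(b·c) = (41 × 1041) / (772 × 206) = 42681 / 159032 = 0.26838

0.27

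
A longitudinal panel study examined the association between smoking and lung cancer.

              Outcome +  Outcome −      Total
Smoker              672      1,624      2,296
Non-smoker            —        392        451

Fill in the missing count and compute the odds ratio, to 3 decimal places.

2.749

The missing cell is in the unexposed row: 451 − 392 = 59.
So a = 672, b = 1624, c = 59, d = 392.
OR = (a·d)/(b·c) = (672 × 392) / (1624 × 59) = 263424 / 95816 = 2.74927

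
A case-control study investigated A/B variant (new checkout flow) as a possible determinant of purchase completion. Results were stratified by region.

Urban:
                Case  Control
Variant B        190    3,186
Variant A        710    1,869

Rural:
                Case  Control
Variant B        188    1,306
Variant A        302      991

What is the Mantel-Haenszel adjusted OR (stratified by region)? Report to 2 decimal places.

OR_MH = Σ(aᵢdᵢ/nᵢ) / Σ(bᵢcᵢ/nᵢ), where nᵢ is the stratum total.
Stratum 1 (Urban): n = 5955; a·d/n = 190·1869/5955 = 59.6322; b·c/n = 3186·710/5955 = 379.8589
Stratum 2 (Rural): n = 2787; a·d/n = 188·991/2787 = 66.8489; b·c/n = 1306·302/2787 = 141.5185
OR_MH = (59.6322 + 66.8489) / (379.8589 + 141.5185) = 126.4812 / 521.3774 = 0.24259

0.24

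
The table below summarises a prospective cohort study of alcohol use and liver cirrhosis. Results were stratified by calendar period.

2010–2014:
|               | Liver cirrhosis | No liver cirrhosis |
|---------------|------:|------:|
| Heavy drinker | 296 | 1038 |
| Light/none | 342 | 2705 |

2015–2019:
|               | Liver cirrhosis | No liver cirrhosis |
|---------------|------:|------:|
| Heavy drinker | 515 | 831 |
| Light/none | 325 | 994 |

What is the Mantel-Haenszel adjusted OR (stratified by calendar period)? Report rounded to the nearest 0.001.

OR_MH = Σ(aᵢdᵢ/nᵢ) / Σ(bᵢcᵢ/nᵢ), where nᵢ is the stratum total.
Stratum 1 (2010–2014): n = 4381; a·d/n = 296·2705/4381 = 182.7619; b·c/n = 1038·342/4381 = 81.0308
Stratum 2 (2015–2019): n = 2665; a·d/n = 515·994/2665 = 192.0863; b·c/n = 831·325/2665 = 101.3415
OR_MH = (182.7619 + 192.0863) / (81.0308 + 101.3415) = 374.8482 / 182.3723 = 2.05540

2.055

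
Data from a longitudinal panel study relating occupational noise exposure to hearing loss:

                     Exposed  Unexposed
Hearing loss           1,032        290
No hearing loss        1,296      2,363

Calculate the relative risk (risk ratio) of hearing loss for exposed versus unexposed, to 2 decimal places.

4.06

Reading the table with exposure as columns: a = 1032 (Exposed, case), b = 1296 (Exposed, non-case), c = 290 (Unexposed, case), d = 2363.
Risk in exposed = 1032/2328 = 0.44330; risk in unexposed = 290/2653 = 0.10931.
RR = 0.44330 / 0.10931 = 4.05542
The risk among the exposed is 4.06 times that among the unexposed.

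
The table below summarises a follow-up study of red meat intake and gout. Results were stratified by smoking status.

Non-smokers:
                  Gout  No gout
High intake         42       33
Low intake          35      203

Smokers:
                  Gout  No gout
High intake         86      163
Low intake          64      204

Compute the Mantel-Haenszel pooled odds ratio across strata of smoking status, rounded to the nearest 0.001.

2.563

OR_MH = Σ(aᵢdᵢ/nᵢ) / Σ(bᵢcᵢ/nᵢ), where nᵢ is the stratum total.
Stratum 1 (Non-smokers): n = 313; a·d/n = 42·203/313 = 27.2396; b·c/n = 33·35/313 = 3.6901
Stratum 2 (Smokers): n = 517; a·d/n = 86·204/517 = 33.9342; b·c/n = 163·64/517 = 20.1779
OR_MH = (27.2396 + 33.9342) / (3.6901 + 20.1779) = 61.1739 / 23.8680 = 2.56300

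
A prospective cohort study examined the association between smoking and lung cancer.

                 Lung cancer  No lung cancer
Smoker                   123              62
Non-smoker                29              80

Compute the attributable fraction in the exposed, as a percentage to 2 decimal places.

59.98

Cells: a = 123, b = 62, c = 29, d = 80.
Risk in exposed = 123/185 = 0.66486; risk in unexposed = 29/109 = 0.26606.
RR = 0.66486/0.26606 = 2.49897
AR% = (RR − 1)/RR × 100 = (2.49897 − 1)/2.49897 × 100 = 59.9836%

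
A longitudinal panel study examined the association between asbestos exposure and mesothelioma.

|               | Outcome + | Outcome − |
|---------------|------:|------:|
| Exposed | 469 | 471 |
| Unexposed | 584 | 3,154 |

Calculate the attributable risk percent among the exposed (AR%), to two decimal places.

Cells: a = 469, b = 471, c = 584, d = 3154.
Risk in exposed = 469/940 = 0.49894; risk in unexposed = 584/3738 = 0.15623.
RR = 0.49894/0.15623 = 3.19353
AR% = (RR − 1)/RR × 100 = (3.19353 − 1)/3.19353 × 100 = 68.6867%

68.69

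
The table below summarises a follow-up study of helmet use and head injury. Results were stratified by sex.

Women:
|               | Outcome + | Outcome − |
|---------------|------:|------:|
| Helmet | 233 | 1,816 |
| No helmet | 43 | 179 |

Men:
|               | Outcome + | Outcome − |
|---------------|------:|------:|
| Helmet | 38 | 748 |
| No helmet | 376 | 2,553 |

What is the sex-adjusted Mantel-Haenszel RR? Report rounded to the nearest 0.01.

RR_MH = Σ(aᵢ·n₀ᵢ/nᵢ) / Σ(cᵢ·n₁ᵢ/nᵢ), with n₁ᵢ = aᵢ+bᵢ (exposed), n₀ᵢ = cᵢ+dᵢ (unexposed), nᵢ = n₁ᵢ+n₀ᵢ.
Stratum 1 (Women): n₁ = 2049, n₀ = 222, n = 2271; a·n₀/n = 233·222/2271 = 22.7768; c·n₁/n = 43·2049/2271 = 38.7966
Stratum 2 (Men): n₁ = 786, n₀ = 2929, n = 3715; a·n₀/n = 38·2929/3715 = 29.9602; c·n₁/n = 376·786/3715 = 79.5521
RR_MH = (22.7768 + 29.9602) / (38.7966 + 79.5521) = 52.7369 / 118.3487 = 0.44561

0.45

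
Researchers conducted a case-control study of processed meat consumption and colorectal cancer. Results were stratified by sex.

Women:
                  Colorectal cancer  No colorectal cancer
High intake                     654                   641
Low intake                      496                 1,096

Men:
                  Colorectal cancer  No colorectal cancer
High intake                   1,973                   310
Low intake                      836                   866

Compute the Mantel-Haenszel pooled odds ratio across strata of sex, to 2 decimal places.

3.87

OR_MH = Σ(aᵢdᵢ/nᵢ) / Σ(bᵢcᵢ/nᵢ), where nᵢ is the stratum total.
Stratum 1 (Women): n = 2887; a·d/n = 654·1096/2887 = 248.2799; b·c/n = 641·496/2887 = 110.1268
Stratum 2 (Men): n = 3985; a·d/n = 1973·866/3985 = 428.7624; b·c/n = 310·836/3985 = 65.0339
OR_MH = (248.2799 + 428.7624) / (110.1268 + 65.0339) = 677.0422 / 175.1607 = 3.86526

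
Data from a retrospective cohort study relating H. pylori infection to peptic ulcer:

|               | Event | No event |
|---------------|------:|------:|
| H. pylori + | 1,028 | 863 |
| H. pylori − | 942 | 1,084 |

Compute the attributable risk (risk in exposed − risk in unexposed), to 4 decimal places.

0.0787

Cells: a = 1028, b = 863, c = 942, d = 1084.
Risk in exposed = 1028/1891 = 0.543628; risk in unexposed = 942/2026 = 0.464956.
Risk difference = 0.543628 − 0.464956 = 0.078672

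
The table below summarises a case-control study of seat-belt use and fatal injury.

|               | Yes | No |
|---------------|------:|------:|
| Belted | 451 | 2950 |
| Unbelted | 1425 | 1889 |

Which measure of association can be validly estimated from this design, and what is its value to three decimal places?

Cells: a = 451, b = 2950, c = 1425, d = 1889.
This is a case-control study: participants were sampled on outcome status, so risks in the source population cannot be estimated directly — relative risk is not valid here. The odds ratio is the appropriate measure.
OR = (a·d)/(b·c) = (451 × 1889) / (2950 × 1425) = 851939 / 4203750 = 0.20266

0.203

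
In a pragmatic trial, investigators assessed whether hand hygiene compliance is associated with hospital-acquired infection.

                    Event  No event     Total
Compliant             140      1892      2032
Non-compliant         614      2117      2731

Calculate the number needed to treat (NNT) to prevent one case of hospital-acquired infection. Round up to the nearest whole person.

Risk in treated group = 140/2032 = 0.06890; risk in control = 614/2731 = 0.22483.
Absolute risk reduction = 0.22483 − 0.06890 = 0.15593
NNT = 1 / ARR = 1 / 0.15593 = 6.413 → round up → 7

7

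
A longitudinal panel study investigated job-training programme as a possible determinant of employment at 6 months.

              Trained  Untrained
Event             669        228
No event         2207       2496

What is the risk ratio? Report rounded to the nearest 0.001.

Reading the table with exposure as columns: a = 669 (Trained, case), b = 2207 (Trained, non-case), c = 228 (Untrained, case), d = 2496.
Risk in exposed = 669/2876 = 0.23261; risk in unexposed = 228/2724 = 0.08370.
RR = 0.23261 / 0.08370 = 2.77913
The risk among the exposed is 2.78 times that among the unexposed.

2.779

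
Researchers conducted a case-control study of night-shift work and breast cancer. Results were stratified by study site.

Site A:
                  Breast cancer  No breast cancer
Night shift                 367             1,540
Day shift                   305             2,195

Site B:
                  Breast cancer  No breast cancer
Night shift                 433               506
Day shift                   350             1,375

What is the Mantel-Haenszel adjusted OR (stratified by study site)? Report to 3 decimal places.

2.348

OR_MH = Σ(aᵢdᵢ/nᵢ) / Σ(bᵢcᵢ/nᵢ), where nᵢ is the stratum total.
Stratum 1 (Site A): n = 4407; a·d/n = 367·2195/4407 = 182.7921; b·c/n = 1540·305/4407 = 106.5804
Stratum 2 (Site B): n = 2664; a·d/n = 433·1375/2664 = 223.4891; b·c/n = 506·350/2664 = 66.4790
OR_MH = (182.7921 + 223.4891) / (106.5804 + 66.4790) = 406.2813 / 173.0594 = 2.34764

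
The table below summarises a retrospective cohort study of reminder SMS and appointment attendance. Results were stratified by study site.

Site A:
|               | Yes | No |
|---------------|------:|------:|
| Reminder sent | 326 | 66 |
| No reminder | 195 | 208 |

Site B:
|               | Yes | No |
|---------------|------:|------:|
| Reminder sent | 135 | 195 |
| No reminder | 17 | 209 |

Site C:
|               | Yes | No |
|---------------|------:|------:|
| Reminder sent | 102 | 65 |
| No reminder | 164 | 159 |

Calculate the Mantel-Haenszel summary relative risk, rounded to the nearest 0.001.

RR_MH = Σ(aᵢ·n₀ᵢ/nᵢ) / Σ(cᵢ·n₁ᵢ/nᵢ), with n₁ᵢ = aᵢ+bᵢ (exposed), n₀ᵢ = cᵢ+dᵢ (unexposed), nᵢ = n₁ᵢ+n₀ᵢ.
Stratum 1 (Site A): n₁ = 392, n₀ = 403, n = 795; a·n₀/n = 326·403/795 = 165.2553; c·n₁/n = 195·392/795 = 96.1509
Stratum 2 (Site B): n₁ = 330, n₀ = 226, n = 556; a·n₀/n = 135·226/556 = 54.8741; c·n₁/n = 17·330/556 = 10.0899
Stratum 3 (Site C): n₁ = 167, n₀ = 323, n = 490; a·n₀/n = 102·323/490 = 67.2367; c·n₁/n = 164·167/490 = 55.8939
RR_MH = (165.2553 + 54.8741 + 67.2367) / (96.1509 + 10.0899 + 55.8939) = 287.3662 / 162.1347 = 1.77239

1.772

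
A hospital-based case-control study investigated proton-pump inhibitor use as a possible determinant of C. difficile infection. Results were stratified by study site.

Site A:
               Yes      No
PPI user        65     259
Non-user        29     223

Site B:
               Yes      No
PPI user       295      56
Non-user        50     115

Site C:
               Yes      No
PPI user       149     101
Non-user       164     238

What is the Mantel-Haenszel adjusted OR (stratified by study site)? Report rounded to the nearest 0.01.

3.31

OR_MH = Σ(aᵢdᵢ/nᵢ) / Σ(bᵢcᵢ/nᵢ), where nᵢ is the stratum total.
Stratum 1 (Site A): n = 576; a·d/n = 65·223/576 = 25.1649; b·c/n = 259·29/576 = 13.0399
Stratum 2 (Site B): n = 516; a·d/n = 295·115/516 = 65.7461; b·c/n = 56·50/516 = 5.4264
Stratum 3 (Site C): n = 652; a·d/n = 149·238/652 = 54.3896; b·c/n = 101·164/652 = 25.4049
OR_MH = (25.1649 + 65.7461 + 54.3896) / (13.0399 + 5.4264 + 25.4049) = 145.3006 / 43.8712 = 3.31198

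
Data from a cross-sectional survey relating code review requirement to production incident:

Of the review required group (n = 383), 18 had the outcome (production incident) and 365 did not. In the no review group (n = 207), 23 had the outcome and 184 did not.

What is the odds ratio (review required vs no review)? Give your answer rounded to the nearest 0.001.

0.395

From the description: a = 18, b = 365, c = 23, d = 184.
OR = (a·d)/(b·c) = (18 × 184) / (365 × 23) = 3312 / 8395 = 0.39452
Exposure is associated with lower odds of production incident (OR = 0.39 < 1).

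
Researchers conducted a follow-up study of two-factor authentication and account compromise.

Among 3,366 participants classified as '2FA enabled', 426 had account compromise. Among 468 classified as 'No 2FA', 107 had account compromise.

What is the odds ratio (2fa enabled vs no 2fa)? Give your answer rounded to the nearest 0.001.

0.489

From the description: a = 426, b = 2940, c = 107, d = 361.
OR = (a·d)/(b·c) = (426 × 361) / (2940 × 107) = 153786 / 314580 = 0.48886
Exposure is associated with lower odds of account compromise (OR = 0.49 < 1).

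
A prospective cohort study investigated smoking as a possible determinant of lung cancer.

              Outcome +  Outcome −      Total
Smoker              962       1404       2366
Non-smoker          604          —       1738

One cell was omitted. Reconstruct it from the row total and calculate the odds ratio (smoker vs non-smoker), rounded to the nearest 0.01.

1.29

The missing cell is in the unexposed row: 1738 − 604 = 1134.
So a = 962, b = 1404, c = 604, d = 1134.
OR = (a·d)/(b·c) = (962 × 1134) / (1404 × 604) = 1090908 / 848016 = 1.28642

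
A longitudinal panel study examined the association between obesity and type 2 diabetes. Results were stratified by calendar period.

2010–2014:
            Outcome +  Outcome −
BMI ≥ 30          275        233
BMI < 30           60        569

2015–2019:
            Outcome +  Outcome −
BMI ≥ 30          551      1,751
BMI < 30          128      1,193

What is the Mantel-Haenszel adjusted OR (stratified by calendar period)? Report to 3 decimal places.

OR_MH = Σ(aᵢdᵢ/nᵢ) / Σ(bᵢcᵢ/nᵢ), where nᵢ is the stratum total.
Stratum 1 (2010–2014): n = 1137; a·d/n = 275·569/1137 = 137.6209; b·c/n = 233·60/1137 = 12.2955
Stratum 2 (2015–2019): n = 3623; a·d/n = 551·1193/3623 = 181.4361; b·c/n = 1751·128/3623 = 61.8625
OR_MH = (137.6209 + 181.4361) / (12.2955 + 61.8625) = 319.0570 / 74.1581 = 4.30239

4.302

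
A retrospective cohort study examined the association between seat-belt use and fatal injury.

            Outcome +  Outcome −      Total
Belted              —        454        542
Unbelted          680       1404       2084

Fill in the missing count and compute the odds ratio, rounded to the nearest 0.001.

0.400

The missing cell is in the exposed row: 542 − 454 = 88.
So a = 88, b = 454, c = 680, d = 1404.
OR = (a·d)/(b·c) = (88 × 1404) / (454 × 680) = 123552 / 308720 = 0.40021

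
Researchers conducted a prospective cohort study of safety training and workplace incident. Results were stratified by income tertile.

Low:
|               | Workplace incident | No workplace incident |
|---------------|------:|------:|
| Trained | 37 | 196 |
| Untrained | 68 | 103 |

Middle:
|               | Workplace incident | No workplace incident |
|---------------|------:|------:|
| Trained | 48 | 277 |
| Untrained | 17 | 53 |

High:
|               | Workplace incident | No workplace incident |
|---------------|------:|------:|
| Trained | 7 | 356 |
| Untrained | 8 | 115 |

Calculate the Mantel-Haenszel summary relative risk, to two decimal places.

0.44

RR_MH = Σ(aᵢ·n₀ᵢ/nᵢ) / Σ(cᵢ·n₁ᵢ/nᵢ), with n₁ᵢ = aᵢ+bᵢ (exposed), n₀ᵢ = cᵢ+dᵢ (unexposed), nᵢ = n₁ᵢ+n₀ᵢ.
Stratum 1 (Low): n₁ = 233, n₀ = 171, n = 404; a·n₀/n = 37·171/404 = 15.6609; c·n₁/n = 68·233/404 = 39.2178
Stratum 2 (Middle): n₁ = 325, n₀ = 70, n = 395; a·n₀/n = 48·70/395 = 8.5063; c·n₁/n = 17·325/395 = 13.9873
Stratum 3 (High): n₁ = 363, n₀ = 123, n = 486; a·n₀/n = 7·123/486 = 1.7716; c·n₁/n = 8·363/486 = 5.9753
RR_MH = (15.6609 + 8.5063 + 1.7716) / (39.2178 + 13.9873 + 5.9753) = 25.9388 / 59.1805 = 0.43830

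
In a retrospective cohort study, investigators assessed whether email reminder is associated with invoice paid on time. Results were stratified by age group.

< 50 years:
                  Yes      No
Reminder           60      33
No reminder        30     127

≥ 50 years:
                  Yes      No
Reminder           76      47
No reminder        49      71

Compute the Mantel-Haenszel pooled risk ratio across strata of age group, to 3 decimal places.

RR_MH = Σ(aᵢ·n₀ᵢ/nᵢ) / Σ(cᵢ·n₁ᵢ/nᵢ), with n₁ᵢ = aᵢ+bᵢ (exposed), n₀ᵢ = cᵢ+dᵢ (unexposed), nᵢ = n₁ᵢ+n₀ᵢ.
Stratum 1 (< 50 years): n₁ = 93, n₀ = 157, n = 250; a·n₀/n = 60·157/250 = 37.6800; c·n₁/n = 30·93/250 = 11.1600
Stratum 2 (≥ 50 years): n₁ = 123, n₀ = 120, n = 243; a·n₀/n = 76·120/243 = 37.5309; c·n₁/n = 49·123/243 = 24.8025
RR_MH = (37.6800 + 37.5309) / (11.1600 + 24.8025) = 75.2109 / 35.9625 = 2.09137

2.091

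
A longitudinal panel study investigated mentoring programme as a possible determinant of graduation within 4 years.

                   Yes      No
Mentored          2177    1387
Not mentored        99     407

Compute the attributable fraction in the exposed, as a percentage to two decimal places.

Cells: a = 2177, b = 1387, c = 99, d = 407.
Risk in exposed = 2177/3564 = 0.61083; risk in unexposed = 99/506 = 0.19565.
RR = 0.61083/0.19565 = 3.12202
AR% = (RR − 1)/RR × 100 = (3.12202 − 1)/3.12202 × 100 = 67.9695%

67.97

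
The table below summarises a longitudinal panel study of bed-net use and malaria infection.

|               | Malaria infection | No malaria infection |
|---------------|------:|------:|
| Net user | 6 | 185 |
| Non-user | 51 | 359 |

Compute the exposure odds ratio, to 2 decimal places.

0.23

Cells: a = 6, b = 185, c = 51, d = 359.
OR = (a·d)/(b·c) = (6 × 359) / (185 × 51) = 2154 / 9435 = 0.22830
Exposure is associated with lower odds of malaria infection (OR = 0.23 < 1).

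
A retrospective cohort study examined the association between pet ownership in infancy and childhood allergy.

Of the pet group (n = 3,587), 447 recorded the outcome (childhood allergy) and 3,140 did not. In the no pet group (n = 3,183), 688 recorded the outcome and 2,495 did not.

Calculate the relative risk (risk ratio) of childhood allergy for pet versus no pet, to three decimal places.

From the description: a = 447, b = 3140, c = 688, d = 2495.
Risk in exposed = 447/3587 = 0.12462; risk in unexposed = 688/3183 = 0.21615.
RR = 0.12462 / 0.21615 = 0.57653
The risk is 42% lower among the exposed than among the unexposed.

0.577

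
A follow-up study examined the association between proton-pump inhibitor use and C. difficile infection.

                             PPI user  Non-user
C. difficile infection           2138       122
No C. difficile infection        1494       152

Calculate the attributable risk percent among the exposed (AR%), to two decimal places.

24.36

Reading the table with exposure as columns: a = 2138 (PPI user, case), b = 1494 (PPI user, non-case), c = 122 (Non-user, case), d = 152.
Risk in exposed = 2138/3632 = 0.58866; risk in unexposed = 122/274 = 0.44526.
RR = 0.58866/0.44526 = 1.32206
AR% = (RR − 1)/RR × 100 = (1.32206 − 1)/1.32206 × 100 = 24.3607%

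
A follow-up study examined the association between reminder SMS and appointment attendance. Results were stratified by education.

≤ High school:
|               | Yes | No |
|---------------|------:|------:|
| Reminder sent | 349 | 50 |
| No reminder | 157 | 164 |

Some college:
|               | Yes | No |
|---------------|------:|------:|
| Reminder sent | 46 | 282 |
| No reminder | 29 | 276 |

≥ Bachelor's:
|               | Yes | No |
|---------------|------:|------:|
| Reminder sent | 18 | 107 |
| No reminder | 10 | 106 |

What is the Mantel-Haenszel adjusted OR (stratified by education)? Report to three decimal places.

OR_MH = Σ(aᵢdᵢ/nᵢ) / Σ(bᵢcᵢ/nᵢ), where nᵢ is the stratum total.
Stratum 1 (≤ High school): n = 720; a·d/n = 349·164/720 = 79.4944; b·c/n = 50·157/720 = 10.9028
Stratum 2 (Some college): n = 633; a·d/n = 46·276/633 = 20.0569; b·c/n = 282·29/633 = 12.9194
Stratum 3 (≥ Bachelor's): n = 241; a·d/n = 18·106/241 = 7.9170; b·c/n = 107·10/241 = 4.4398
OR_MH = (79.4944 + 20.0569 + 7.9170) / (10.9028 + 12.9194 + 4.4398) = 107.4683 / 28.2620 = 3.80257

3.803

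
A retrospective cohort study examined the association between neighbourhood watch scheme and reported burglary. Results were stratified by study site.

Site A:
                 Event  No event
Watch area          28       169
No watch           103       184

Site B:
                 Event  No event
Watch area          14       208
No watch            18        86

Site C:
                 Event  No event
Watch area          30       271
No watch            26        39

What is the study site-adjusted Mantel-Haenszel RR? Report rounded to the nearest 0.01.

0.35

RR_MH = Σ(aᵢ·n₀ᵢ/nᵢ) / Σ(cᵢ·n₁ᵢ/nᵢ), with n₁ᵢ = aᵢ+bᵢ (exposed), n₀ᵢ = cᵢ+dᵢ (unexposed), nᵢ = n₁ᵢ+n₀ᵢ.
Stratum 1 (Site A): n₁ = 197, n₀ = 287, n = 484; a·n₀/n = 28·287/484 = 16.6033; c·n₁/n = 103·197/484 = 41.9236
Stratum 2 (Site B): n₁ = 222, n₀ = 104, n = 326; a·n₀/n = 14·104/326 = 4.4663; c·n₁/n = 18·222/326 = 12.2577
Stratum 3 (Site C): n₁ = 301, n₀ = 65, n = 366; a·n₀/n = 30·65/366 = 5.3279; c·n₁/n = 26·301/366 = 21.3825
RR_MH = (16.6033 + 4.4663 + 5.3279) / (41.9236 + 12.2577 + 21.3825) = 26.3974 / 75.5637 = 0.34934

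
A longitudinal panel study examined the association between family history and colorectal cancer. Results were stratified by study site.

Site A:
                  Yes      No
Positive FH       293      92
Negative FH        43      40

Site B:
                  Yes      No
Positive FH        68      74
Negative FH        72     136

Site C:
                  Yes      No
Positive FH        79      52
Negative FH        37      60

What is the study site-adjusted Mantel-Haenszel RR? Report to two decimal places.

1.47

RR_MH = Σ(aᵢ·n₀ᵢ/nᵢ) / Σ(cᵢ·n₁ᵢ/nᵢ), with n₁ᵢ = aᵢ+bᵢ (exposed), n₀ᵢ = cᵢ+dᵢ (unexposed), nᵢ = n₁ᵢ+n₀ᵢ.
Stratum 1 (Site A): n₁ = 385, n₀ = 83, n = 468; a·n₀/n = 293·83/468 = 51.9637; c·n₁/n = 43·385/468 = 35.3739
Stratum 2 (Site B): n₁ = 142, n₀ = 208, n = 350; a·n₀/n = 68·208/350 = 40.4114; c·n₁/n = 72·142/350 = 29.2114
Stratum 3 (Site C): n₁ = 131, n₀ = 97, n = 228; a·n₀/n = 79·97/228 = 33.6096; c·n₁/n = 37·131/228 = 21.2588
RR_MH = (51.9637 + 40.4114 + 33.6096) / (35.3739 + 29.2114 + 21.2588) = 125.9848 / 85.8441 = 1.46760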